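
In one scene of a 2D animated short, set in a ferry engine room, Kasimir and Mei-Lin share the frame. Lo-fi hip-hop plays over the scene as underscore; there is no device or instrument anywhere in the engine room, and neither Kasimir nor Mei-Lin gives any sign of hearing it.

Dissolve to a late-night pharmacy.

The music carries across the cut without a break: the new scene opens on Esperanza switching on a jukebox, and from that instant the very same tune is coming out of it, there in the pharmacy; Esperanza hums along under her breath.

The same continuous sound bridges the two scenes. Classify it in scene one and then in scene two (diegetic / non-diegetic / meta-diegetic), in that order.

Scene one: there's no in-world source anywhere and no character hears it — underscore for the audience only → non-diegetic.
Scene two: once Esperanza turns on a jukebox, the music has a real source in the story world and Esperanza reacts to it → diegetic.

non-diegetic, diegetic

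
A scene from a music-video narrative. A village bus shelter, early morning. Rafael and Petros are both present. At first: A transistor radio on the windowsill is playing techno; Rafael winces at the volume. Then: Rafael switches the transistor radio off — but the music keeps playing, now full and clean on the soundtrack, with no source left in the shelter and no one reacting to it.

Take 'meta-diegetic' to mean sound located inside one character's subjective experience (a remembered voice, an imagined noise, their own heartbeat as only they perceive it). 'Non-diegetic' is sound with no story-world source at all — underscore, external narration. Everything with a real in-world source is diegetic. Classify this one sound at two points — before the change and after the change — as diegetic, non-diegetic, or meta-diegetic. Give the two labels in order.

diegetic, non-diegetic

Before the change: a transistor radio is a real in-scene source and Rafael reacts to it → diegetic.
After the change: there is no longer any in-world source and no one can hear it — it has become underscore → non-diegetic.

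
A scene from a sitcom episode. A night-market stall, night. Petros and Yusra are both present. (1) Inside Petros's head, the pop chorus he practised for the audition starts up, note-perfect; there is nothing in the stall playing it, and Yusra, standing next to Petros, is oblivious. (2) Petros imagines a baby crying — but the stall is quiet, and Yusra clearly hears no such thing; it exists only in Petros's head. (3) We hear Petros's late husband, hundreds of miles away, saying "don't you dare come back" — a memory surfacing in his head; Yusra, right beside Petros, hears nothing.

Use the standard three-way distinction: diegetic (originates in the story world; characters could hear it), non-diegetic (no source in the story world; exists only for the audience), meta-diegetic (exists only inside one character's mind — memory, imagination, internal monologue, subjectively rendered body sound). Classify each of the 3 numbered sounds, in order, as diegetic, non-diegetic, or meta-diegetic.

meta-diegetic, meta-diegetic, meta-diegetic

Sound (1): it lives in Petros's subjectivity, not in the stall, so meta-diegetic.
(2) the sound is imagined by Petros; nothing in the story world is producing it and Yusra can't hear it → meta-diegetic.
(3) is meta-diegetic: it's Petros's recollection rendered as sound; the other character can't hear it.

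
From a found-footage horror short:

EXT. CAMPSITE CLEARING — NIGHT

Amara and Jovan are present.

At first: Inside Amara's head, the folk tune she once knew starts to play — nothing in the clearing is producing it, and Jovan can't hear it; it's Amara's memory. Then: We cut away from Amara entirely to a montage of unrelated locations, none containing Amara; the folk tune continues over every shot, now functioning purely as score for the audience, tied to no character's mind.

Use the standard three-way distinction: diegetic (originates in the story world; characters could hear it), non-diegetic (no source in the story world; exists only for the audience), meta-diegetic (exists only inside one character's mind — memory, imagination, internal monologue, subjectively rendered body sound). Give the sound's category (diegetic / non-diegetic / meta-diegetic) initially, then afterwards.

Initially: the music lives inside Amara's mind alone; Jovan can't hear it → meta-diegetic.
Afterwards: once it plays over shots Amara isn't in, detached from any character's subjectivity, it's conventional underscore → non-diegetic.

meta-diegetic, non-diegetic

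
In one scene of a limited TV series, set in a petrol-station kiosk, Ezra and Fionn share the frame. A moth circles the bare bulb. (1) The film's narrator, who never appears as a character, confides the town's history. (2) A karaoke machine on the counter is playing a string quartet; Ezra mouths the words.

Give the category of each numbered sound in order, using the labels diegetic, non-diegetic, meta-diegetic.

(1) commentary laid over the scene from outside the fiction → non-diegetic.
(2) is diegetic: source music from a karaoke machine, which exists in the story world.

non-diegetic, diegetic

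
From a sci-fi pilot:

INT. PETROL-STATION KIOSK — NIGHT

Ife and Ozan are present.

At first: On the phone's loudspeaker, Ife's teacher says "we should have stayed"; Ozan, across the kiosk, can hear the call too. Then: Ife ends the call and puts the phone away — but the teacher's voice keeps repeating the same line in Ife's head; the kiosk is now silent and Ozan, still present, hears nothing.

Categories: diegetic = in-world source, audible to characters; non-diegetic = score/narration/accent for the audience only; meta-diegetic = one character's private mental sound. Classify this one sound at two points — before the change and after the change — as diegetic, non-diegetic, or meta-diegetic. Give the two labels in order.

diegetic, meta-diegetic

Before the change: the loudspeaker is an in-world source; both Ife and Ozan hear the call → diegetic.
After the change: with the phone off, the voice continues only as Ife's private mental replay — Ozan can't hear it → meta-diegetic.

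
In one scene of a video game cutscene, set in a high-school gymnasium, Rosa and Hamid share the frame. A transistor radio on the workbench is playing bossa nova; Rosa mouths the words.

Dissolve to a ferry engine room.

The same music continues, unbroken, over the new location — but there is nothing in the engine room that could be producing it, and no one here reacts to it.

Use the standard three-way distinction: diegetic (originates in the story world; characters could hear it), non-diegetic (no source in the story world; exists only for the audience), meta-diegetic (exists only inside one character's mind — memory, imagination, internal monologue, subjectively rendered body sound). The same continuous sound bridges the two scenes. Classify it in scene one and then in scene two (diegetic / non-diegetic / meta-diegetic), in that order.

Scene one: a transistor radio is an on-screen source and Rosa reacts to it → diegetic.
Scene two: there is no source in the engine room and no one hears it — it's now underscore → non-diegetic.

diegetic, non-diegetic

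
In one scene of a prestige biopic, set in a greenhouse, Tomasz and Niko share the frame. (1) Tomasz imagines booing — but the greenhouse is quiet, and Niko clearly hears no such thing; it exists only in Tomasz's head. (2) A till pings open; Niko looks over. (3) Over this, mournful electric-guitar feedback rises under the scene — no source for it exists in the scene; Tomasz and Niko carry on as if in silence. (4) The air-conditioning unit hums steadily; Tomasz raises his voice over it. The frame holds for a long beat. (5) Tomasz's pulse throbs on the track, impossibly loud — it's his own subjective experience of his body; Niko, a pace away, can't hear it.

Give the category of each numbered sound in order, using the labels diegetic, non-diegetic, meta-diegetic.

meta-diegetic, diegetic, non-diegetic, diegetic, meta-diegetic

(1) is meta-diegetic: subjective to Tomasz: the greenhouse is silent and Niko hears nothing.
Sound (2): an in-world source (a till); characters could hear it, so diegetic.
Sound (3): score with no on-screen or off-screen source; it exists for the audience alone, so non-diegetic.
(4) is diegetic: the air-conditioning unit is part of the location's real environment.
Sound (5): point-of-audition from inside Tomasz's body; not a sound in the room, so meta-diegetic.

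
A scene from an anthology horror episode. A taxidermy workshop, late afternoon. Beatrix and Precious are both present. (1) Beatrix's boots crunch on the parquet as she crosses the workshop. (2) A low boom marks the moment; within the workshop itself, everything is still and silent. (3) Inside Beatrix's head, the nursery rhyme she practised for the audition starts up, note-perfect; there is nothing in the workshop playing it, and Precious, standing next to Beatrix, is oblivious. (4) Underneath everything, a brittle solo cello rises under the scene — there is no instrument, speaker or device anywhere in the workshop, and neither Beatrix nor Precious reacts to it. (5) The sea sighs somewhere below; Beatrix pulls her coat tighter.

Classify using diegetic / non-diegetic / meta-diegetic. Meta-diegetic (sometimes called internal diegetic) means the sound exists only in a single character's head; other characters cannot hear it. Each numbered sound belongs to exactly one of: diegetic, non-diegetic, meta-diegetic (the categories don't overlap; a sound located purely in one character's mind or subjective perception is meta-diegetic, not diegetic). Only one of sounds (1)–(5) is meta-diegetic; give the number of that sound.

(1) is diegetic: Beatrix's footsteps are produced in the story world.
(2) it's a sound-design accent with no in-world source; no one in the scene can hear it → non-diegetic.
(3) the music is a memory playing inside Beatrix's mind alone; no real-world source, Precious can't hear it → meta-diegetic.
Sound (4): score with no on-screen or off-screen source; it exists for the audience alone, so non-diegetic.
(5) is diegetic: it's the actual ambient sound of the location.
Only (3) is meta-diegetic.

3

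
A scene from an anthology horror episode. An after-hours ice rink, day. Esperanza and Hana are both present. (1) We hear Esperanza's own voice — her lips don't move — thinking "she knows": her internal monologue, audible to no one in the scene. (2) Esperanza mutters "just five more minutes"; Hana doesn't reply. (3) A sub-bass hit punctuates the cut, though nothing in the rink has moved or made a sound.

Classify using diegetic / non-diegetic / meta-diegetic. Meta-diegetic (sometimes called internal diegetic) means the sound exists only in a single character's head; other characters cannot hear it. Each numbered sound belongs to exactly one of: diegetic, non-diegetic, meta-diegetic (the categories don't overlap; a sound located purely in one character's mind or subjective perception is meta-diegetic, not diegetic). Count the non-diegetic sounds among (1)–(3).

(1) is meta-diegetic: internal monologue — inside Esperanza's mind, not spoken into the scene.
(2) is diegetic: on-screen dialogue — Esperanza speaks and Hana is there to hear.
Sound (3): an editorial stinger — it belongs to the cut, not the story world, so non-diegetic.
So 1 of the 3 is non-diegetic: (3).

1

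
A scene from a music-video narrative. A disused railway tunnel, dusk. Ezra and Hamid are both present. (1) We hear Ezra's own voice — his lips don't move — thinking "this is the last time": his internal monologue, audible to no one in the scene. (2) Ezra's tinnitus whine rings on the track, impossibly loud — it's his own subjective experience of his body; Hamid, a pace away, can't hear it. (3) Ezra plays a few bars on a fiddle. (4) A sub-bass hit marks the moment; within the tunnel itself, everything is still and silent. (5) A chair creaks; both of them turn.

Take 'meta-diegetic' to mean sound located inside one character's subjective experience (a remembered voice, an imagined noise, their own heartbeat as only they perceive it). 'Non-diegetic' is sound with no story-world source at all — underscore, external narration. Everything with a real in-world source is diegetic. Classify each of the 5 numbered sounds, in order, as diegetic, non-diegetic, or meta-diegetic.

meta-diegetic, meta-diegetic, diegetic, non-diegetic, diegetic

(1) Ezra's thought-voice: a private mental sound no other character can hear → meta-diegetic.
(2) point-of-audition from inside Ezra's body; not a sound in the room → meta-diegetic.
(3) a character is playing a fiddle on screen → diegetic.
(4) is non-diegetic: an editorial stinger — it belongs to the cut, not the story world.
Sound (5): the sound comes from a chair physically present in the location, so diegetic.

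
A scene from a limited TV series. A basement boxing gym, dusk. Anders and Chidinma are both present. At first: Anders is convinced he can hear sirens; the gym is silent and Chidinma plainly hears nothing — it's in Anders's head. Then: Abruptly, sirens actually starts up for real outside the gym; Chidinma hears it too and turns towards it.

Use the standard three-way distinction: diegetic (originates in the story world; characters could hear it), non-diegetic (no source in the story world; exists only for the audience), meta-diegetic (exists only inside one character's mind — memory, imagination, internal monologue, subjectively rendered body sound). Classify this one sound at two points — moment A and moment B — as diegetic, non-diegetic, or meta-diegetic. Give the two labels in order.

Moment A: only Anders 'hears' it — imagined, in his mind → meta-diegetic.
Moment B: now there's a real external source and Chidinma hears it too — in the story world → diegetic.

meta-diegetic, diegetic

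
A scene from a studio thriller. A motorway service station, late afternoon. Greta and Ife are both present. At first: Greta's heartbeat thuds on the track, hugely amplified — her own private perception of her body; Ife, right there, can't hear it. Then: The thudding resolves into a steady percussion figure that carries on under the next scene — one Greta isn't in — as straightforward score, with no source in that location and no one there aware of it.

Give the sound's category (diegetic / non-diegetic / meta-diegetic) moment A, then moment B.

meta-diegetic, non-diegetic

Moment A: it's Greta's subjective body sound, inaudible to Ife → meta-diegetic.
Moment B: detached from Greta and playing as sourceless score over a scene she isn't in — for the audience only → non-diegetic.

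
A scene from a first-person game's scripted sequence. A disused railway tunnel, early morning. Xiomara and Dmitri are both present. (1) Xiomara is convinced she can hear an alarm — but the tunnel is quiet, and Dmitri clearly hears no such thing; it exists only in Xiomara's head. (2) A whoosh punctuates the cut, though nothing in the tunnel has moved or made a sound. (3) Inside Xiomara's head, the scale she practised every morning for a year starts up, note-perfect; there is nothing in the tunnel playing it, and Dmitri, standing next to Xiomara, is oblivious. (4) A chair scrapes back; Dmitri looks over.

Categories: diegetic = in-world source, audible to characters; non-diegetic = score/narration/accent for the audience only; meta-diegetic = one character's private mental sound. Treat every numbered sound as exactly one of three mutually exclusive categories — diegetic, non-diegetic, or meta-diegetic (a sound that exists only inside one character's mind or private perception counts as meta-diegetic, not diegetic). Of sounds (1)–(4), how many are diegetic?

(1) is meta-diegetic: subjective to Xiomara: the tunnel is silent and Dmitri hears nothing.
(2) an editorial stinger — it belongs to the cut, not the story world → non-diegetic.
(3) is meta-diegetic: the music is a memory playing inside Xiomara's mind alone; no real-world source, Dmitri can't hear it.
(4) an in-world source (a chair); characters could hear it → diegetic.
Diegetic: (4) — that's 1.

1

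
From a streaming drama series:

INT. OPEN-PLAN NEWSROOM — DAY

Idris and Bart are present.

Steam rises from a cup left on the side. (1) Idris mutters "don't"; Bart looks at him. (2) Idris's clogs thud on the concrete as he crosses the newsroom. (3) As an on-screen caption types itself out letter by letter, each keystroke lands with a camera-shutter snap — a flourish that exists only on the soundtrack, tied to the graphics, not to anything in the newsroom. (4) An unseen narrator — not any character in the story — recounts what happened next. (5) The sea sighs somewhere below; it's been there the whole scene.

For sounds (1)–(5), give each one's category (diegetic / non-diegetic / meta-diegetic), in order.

diegetic, diegetic, non-diegetic, non-diegetic, diegetic

(1) is diegetic: Idris is a character speaking aloud in the scene.
Sound (2): it's the physical sound of Idris moving in the space, so diegetic.
Sound (3): the caption isn't part of the story world, so neither is the sound tied to it, so non-diegetic.
Sound (4): the narrator exists outside the story world, addressing only the audience, so non-diegetic.
(5) is diegetic: the sea is part of the location's real environment.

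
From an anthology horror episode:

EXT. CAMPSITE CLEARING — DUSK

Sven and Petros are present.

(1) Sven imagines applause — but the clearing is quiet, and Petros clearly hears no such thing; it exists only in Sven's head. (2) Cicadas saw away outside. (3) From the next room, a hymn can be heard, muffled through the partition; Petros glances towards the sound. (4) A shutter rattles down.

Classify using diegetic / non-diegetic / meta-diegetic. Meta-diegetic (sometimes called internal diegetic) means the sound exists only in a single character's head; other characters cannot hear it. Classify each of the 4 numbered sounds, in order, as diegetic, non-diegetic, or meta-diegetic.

(1) subjective to Sven: the clearing is silent and Petros hears nothing → meta-diegetic.
Sound (2): cicadas is part of the location's real environment, so diegetic.
(3) is diegetic: the music has an off-screen but real-world source and a character hears it.
Sound (4): a shutter is a real object/event in the scene's world, so diegetic.

meta-diegetic, diegetic, diegetic, diegetic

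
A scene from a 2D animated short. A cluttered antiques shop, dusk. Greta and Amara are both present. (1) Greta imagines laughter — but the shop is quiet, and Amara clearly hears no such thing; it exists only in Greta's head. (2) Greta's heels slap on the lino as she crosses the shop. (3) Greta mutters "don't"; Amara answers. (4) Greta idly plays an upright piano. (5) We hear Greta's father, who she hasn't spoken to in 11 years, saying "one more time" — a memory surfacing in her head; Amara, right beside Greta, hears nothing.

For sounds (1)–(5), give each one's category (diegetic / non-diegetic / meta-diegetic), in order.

(1) is meta-diegetic: Greta alone 'hears' it — an imagined sound, not present in the space.
(2) is diegetic: Greta's footsteps are produced in the story world.
Sound (3): Greta is a character speaking aloud in the scene, so diegetic.
(4) is diegetic: a character is playing an upright piano on screen.
(5) is meta-diegetic: a remembered line, private to Greta — not present in the room, not audible to Amara.

meta-diegetic, diegetic, diegetic, diegetic, meta-diegetic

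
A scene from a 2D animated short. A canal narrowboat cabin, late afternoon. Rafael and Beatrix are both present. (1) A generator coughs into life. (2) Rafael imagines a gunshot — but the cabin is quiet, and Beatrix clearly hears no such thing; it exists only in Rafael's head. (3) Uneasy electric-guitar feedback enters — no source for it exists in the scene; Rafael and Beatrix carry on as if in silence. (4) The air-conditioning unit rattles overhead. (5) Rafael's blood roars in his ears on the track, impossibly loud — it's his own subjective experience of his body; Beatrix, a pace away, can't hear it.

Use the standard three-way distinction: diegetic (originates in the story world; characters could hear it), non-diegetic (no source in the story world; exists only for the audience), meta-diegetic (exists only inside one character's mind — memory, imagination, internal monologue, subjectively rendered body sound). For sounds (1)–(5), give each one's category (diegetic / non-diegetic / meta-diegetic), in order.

diegetic, meta-diegetic, non-diegetic, diegetic, meta-diegetic

Sound (1): an in-world source (a generator); characters could hear it, so diegetic.
(2) Rafael alone 'hears' it — an imagined sound, not present in the space → meta-diegetic.
Sound (3): nothing in the cabin produces it and the characters don't hear it — pure soundtrack, so non-diegetic.
(4) it's the actual ambient sound of the location → diegetic.
Sound (5): a subjective body sound — Rafael's private perception, inaudible to Beatrix, so meta-diegetic.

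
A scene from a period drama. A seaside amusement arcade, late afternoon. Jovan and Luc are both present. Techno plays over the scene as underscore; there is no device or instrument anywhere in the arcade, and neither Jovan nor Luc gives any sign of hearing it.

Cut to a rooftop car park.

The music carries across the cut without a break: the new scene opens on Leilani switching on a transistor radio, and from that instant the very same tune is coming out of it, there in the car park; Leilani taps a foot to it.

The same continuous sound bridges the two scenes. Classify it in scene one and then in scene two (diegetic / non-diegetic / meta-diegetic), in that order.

non-diegetic, diegetic

Scene one: there's no in-world source anywhere and no character hears it — underscore for the audience only → non-diegetic.
Scene two: once Leilani turns on a transistor radio, the music has a real source in the story world and Leilani reacts to it → diegetic.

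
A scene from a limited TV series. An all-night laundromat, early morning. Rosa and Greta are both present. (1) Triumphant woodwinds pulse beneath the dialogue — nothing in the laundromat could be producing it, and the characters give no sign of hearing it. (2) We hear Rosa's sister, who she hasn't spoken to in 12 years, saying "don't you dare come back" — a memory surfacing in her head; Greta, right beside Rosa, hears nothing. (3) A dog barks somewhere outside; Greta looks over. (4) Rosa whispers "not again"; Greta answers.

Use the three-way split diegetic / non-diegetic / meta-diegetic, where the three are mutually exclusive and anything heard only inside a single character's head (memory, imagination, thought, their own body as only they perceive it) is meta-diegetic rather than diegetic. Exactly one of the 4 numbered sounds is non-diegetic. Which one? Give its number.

Sound (1): nothing in the laundromat produces it and the characters don't hear it — pure soundtrack, so non-diegetic.
(2) is meta-diegetic: the voice is a memory playing only inside Rosa's mind; Greta can't hear it.
Sound (3): a dog is a real object/event in the scene's world, so diegetic.
Sound (4): on-screen dialogue — Rosa speaks and Greta is there to hear, so diegetic.
Only (1) is non-diegetic.

1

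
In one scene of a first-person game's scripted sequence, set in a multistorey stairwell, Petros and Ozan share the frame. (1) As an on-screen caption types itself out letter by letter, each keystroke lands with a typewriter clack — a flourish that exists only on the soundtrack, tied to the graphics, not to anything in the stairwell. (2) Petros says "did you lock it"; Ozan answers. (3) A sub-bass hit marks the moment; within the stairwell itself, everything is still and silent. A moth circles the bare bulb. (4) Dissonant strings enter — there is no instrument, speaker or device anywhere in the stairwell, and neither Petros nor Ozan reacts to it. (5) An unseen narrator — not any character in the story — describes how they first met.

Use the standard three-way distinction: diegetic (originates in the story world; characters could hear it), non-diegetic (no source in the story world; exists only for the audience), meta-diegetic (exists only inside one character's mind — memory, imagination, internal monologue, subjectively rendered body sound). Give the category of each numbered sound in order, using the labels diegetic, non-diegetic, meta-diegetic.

non-diegetic, diegetic, non-diegetic, non-diegetic, non-diegetic

Sound (1): sound married to a title/caption — outside the diegesis by definition, so non-diegetic.
(2) on-screen dialogue — Petros speaks and Ozan is there to hear → diegetic.
(3) is non-diegetic: an editorial stinger — it belongs to the cut, not the story world.
(4) is non-diegetic: score with no on-screen or off-screen source; it exists for the audience alone.
Sound (5): the narrator exists outside the story world, addressing only the audience, so non-diegetic.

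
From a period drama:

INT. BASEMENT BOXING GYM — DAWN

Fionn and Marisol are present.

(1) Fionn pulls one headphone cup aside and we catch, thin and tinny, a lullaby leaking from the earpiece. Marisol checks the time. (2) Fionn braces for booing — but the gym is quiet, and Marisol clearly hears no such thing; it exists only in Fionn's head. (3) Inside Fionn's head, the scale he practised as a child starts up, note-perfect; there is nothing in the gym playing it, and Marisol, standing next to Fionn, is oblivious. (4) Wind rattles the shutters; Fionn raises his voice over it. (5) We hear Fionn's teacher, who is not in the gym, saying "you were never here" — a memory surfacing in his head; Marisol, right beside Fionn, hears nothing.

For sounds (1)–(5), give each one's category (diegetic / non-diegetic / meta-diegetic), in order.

(1) the earpiece is a real device on Fionn's head — source music → diegetic.
Sound (2): Fionn alone 'hears' it — an imagined sound, not present in the space, so meta-diegetic.
(3) it lives in Fionn's subjectivity, not in the gym → meta-diegetic.
(4) wind is part of the location's real environment → diegetic.
(5) is meta-diegetic: the voice is a memory playing only inside Fionn's mind; Marisol can't hear it.

diegetic, meta-diegetic, meta-diegetic, diegetic, meta-diegetic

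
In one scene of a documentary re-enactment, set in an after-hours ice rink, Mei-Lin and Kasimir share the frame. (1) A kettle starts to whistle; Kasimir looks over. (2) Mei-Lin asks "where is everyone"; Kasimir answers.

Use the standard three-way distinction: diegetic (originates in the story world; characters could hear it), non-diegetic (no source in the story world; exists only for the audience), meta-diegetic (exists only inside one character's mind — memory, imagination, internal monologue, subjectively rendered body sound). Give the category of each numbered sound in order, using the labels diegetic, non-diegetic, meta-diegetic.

diegetic, diegetic

(1) the sound comes from a kettle physically present in the location → diegetic.
(2) on-screen dialogue — Mei-Lin speaks and Kasimir is there to hear → diegetic.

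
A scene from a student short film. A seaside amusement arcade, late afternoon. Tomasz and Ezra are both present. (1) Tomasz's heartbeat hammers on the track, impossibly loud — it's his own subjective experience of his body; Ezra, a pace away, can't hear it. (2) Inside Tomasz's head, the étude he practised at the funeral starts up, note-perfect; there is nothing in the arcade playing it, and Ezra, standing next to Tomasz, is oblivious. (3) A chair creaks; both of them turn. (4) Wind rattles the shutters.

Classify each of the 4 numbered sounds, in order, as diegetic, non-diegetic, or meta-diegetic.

meta-diegetic, meta-diegetic, diegetic, diegetic

(1) is meta-diegetic: point-of-audition from inside Tomasz's body; not a sound in the room.
Sound (2): remembered music, private to Tomasz — Ezra is oblivious because it isn't in the room, so meta-diegetic.
(3) a chair is a real object/event in the scene's world → diegetic.
(4) is diegetic: it's the actual ambient sound of the location.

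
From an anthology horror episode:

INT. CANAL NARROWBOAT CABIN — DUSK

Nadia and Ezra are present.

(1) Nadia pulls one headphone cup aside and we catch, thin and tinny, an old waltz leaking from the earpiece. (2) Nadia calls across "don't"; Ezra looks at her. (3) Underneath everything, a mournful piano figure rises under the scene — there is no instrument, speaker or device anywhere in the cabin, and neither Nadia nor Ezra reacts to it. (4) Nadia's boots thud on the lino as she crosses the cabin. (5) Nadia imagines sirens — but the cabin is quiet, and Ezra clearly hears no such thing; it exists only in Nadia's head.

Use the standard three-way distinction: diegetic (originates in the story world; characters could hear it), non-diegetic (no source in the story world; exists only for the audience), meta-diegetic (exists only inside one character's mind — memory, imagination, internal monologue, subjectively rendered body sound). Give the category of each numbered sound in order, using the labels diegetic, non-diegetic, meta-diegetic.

diegetic, diegetic, non-diegetic, diegetic, meta-diegetic

(1) is diegetic: it's leaking from a physical pair of headphones in the scene.
(2) is diegetic: spoken by a character present in the story world.
Sound (3): score with no on-screen or off-screen source; it exists for the audience alone, so non-diegetic.
(4) it's the physical sound of Nadia moving in the space → diegetic.
Sound (5): subjective to Nadia: the cabin is silent and Ezra hears nothing, so meta-diegetic.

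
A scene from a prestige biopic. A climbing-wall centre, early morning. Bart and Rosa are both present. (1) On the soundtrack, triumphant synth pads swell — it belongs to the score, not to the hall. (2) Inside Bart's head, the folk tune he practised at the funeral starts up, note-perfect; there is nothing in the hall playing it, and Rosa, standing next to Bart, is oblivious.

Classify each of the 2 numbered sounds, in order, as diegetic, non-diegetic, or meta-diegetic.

non-diegetic, meta-diegetic

(1) is non-diegetic: nothing in the hall produces it and the characters don't hear it — pure soundtrack.
(2) is meta-diegetic: the music is a memory playing inside Bart's mind alone; no real-world source, Rosa can't hear it.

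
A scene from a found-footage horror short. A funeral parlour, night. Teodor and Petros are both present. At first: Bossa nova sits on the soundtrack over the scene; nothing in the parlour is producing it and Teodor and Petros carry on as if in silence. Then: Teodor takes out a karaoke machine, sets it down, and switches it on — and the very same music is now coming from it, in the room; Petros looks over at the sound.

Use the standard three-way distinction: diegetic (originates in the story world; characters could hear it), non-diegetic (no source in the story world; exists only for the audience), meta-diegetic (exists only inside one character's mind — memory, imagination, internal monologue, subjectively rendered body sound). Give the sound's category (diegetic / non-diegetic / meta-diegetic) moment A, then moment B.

non-diegetic, diegetic

Moment A: no in-world source exists and no character can hear it — underscore → non-diegetic.
Moment B: a karaoke machine is now a real source in the story world and the characters hear it → diegetic.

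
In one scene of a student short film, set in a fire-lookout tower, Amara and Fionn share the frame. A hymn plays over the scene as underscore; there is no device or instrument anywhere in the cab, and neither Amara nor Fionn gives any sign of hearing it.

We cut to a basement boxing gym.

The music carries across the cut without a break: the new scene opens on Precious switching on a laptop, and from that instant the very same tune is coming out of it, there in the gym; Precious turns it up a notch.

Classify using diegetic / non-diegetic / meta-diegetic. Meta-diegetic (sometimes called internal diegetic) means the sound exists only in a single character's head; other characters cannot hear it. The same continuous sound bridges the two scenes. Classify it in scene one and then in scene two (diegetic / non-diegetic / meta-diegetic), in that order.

Scene one: there's no in-world source anywhere and no character hears it — underscore for the audience only → non-diegetic.
Scene two: once Precious turns on a laptop, the music has a real source in the story world and Precious reacts to it → diegetic.

non-diegetic, diegetic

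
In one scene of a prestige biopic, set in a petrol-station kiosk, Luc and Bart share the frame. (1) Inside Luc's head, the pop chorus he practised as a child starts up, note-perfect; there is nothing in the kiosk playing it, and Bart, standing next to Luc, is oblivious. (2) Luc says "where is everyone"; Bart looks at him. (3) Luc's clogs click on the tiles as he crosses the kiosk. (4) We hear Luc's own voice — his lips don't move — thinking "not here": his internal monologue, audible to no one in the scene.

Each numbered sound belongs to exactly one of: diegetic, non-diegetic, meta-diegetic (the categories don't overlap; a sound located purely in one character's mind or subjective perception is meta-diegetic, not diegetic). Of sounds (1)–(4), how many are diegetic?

2

(1) is meta-diegetic: remembered music, private to Luc — Bart is oblivious because it isn't in the room.
(2) spoken by a character present in the story world → diegetic.
(3) it's the physical sound of Luc moving in the space → diegetic.
(4) is meta-diegetic: internal monologue — inside Luc's mind, not spoken into the scene.
So 2 of the 4 are diegetic: (2), (3).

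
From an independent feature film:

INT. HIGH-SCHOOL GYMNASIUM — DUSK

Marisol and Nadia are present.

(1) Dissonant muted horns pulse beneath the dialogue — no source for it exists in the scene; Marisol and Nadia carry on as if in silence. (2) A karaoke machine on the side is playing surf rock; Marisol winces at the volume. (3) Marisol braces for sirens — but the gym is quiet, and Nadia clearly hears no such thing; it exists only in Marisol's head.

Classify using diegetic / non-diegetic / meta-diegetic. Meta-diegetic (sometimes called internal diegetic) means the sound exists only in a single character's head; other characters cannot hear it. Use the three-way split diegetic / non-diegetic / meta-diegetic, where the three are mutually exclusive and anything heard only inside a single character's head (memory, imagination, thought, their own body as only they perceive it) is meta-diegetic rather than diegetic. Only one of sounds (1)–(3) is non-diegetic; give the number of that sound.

1

Sound (1): nothing in the gym produces it and the characters don't hear it — pure soundtrack, so non-diegetic.
Sound (2): a karaoke machine is a physical source in the scene and Marisol reacts to it, so diegetic.
Sound (3): subjective to Marisol: the gym is silent and Nadia hears nothing, so meta-diegetic.
Only (1) is non-diegetic.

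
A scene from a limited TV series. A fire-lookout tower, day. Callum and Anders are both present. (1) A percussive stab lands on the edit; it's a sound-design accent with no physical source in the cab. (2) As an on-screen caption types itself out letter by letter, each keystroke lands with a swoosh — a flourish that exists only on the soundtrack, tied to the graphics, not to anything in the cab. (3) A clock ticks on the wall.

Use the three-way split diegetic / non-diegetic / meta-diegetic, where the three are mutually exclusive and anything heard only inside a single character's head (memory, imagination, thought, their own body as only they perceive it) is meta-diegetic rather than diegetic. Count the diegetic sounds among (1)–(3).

Sound (1): an editorial stinger — it belongs to the cut, not the story world, so non-diegetic.
Sound (2): sound married to a title/caption — outside the diegesis by definition, so non-diegetic.
(3) the sound comes from a clock physically present in the location → diegetic.
Diegetic: (3) — that's 1.

1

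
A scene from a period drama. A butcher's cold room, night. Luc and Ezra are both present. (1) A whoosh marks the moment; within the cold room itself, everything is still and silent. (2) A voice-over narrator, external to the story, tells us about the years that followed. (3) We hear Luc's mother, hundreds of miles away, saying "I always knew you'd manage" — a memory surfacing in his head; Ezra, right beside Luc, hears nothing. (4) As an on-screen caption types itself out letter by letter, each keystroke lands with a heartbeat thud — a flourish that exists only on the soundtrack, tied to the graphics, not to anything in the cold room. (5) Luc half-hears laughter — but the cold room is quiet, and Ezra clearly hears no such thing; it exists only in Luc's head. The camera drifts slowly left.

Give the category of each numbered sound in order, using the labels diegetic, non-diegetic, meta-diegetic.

non-diegetic, non-diegetic, meta-diegetic, non-diegetic, meta-diegetic

Sound (1): it's a sound-design accent with no in-world source; no one in the scene can hear it, so non-diegetic.
(2) external voice-over — not a character, not heard by anyone in the scene → non-diegetic.
(3) the voice is a memory playing only inside Luc's mind; Ezra can't hear it → meta-diegetic.
(4) it accompanies on-screen graphics, not anything inside the story world → non-diegetic.
Sound (5): subjective to Luc: the cold room is silent and Ezra hears nothing, so meta-diegetic.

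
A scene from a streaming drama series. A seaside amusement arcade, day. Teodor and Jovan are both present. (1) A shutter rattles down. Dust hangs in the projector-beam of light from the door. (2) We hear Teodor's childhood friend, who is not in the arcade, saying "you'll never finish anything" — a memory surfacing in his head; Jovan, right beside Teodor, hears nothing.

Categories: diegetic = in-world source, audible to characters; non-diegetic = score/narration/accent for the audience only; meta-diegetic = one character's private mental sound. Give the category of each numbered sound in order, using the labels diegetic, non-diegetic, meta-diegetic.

diegetic, meta-diegetic

(1) the sound comes from a shutter physically present in the location → diegetic.
(2) is meta-diegetic: the voice is a memory playing only inside Teodor's mind; Jovan can't hear it.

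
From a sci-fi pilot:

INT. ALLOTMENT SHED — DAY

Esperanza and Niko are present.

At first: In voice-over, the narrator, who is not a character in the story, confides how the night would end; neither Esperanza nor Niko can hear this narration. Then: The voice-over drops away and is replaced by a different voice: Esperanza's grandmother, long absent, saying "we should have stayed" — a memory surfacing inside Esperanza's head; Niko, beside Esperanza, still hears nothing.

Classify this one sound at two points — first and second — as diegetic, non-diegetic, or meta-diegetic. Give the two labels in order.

First: the external narrator addresses only the audience — outside the story world → non-diegetic.
Second: the replacement voice is a memory inside Esperanza's mind specifically → meta-diegetic.

non-diegetic, meta-diegetic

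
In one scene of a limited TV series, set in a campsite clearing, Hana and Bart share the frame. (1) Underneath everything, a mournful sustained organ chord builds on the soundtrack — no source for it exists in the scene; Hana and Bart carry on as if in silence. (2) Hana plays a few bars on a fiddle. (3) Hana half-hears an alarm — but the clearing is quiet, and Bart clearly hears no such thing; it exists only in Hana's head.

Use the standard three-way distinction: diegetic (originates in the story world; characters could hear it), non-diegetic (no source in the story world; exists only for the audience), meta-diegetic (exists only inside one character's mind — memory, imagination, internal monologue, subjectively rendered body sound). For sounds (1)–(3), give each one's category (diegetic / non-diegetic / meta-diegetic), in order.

non-diegetic, diegetic, meta-diegetic

(1) score with no on-screen or off-screen source; it exists for the audience alone → non-diegetic.
(2) Hana is producing the music live, in the story world → diegetic.
Sound (3): the sound is imagined by Hana; nothing in the story world is producing it and Bart can't hear it, so meta-diegetic.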